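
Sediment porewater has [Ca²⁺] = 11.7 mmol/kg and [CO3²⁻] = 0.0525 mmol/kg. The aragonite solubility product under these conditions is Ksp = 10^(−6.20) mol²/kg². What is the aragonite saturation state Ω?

Ksp = 10^(−6.20) = 6.310×10^-7
Ω = [Ca²⁺][CO3²⁻]/Ksp = (11.7×10^-3)(0.0525×10^-3) / 6.310×10^-7 = 0.974

Ω = 0.974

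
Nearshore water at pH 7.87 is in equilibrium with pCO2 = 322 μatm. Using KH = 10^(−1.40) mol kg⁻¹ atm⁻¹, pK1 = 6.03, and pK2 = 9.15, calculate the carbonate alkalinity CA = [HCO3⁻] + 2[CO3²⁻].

[CO2*] = KH · pCO2 = 10^(−1.40) × 322×10^-6 = 1.282×10^-5 mol/kg
α₀ = 1/(1 + K1/[H⁺] + K1K2/[H⁺]²) = 1/(1 + 10^+1.84 + 10^+0.56) = 0.01355
DIC = [CO2*]/α₀ = 1.282×10^-5 / 0.01355 = 0.9462 mmol/kg
CA = (α₁ + 2α₂)·DIC = (0.9373 + 2×0.04919) × 0.9462 = 0.980 mmol/kg

CA = 0.980 mmol/kg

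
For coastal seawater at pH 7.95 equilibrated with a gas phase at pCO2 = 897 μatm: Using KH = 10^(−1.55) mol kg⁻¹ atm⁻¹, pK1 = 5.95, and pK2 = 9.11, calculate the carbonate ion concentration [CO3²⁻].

[CO2*] = KH · pCO2 = 10^(−1.55) × 897×10^-6 = 2.528×10^-5 mol/kg
α₀ = 1/(1 + K1/[H⁺] + K1K2/[H⁺]²) = 1/(1 + 10^+2.00 + 10^+0.84) = 0.009266
DIC = [CO2*]/α₀ = 2.528×10^-5 / 0.009266 = 2.728 mmol/kg
[CO3²⁻] = α₂·DIC; α₂ = 0.06411, so [CO3²⁻] = 0.06411 × 2.728 = 0.175 mmol/kg

[CO3²⁻] = 0.175 mmol/kg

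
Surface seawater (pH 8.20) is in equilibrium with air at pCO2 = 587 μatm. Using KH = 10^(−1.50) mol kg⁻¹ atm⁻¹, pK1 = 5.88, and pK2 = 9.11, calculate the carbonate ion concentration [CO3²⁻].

[CO2*] = KH · pCO2 = 10^(−1.50) × 587×10^-6 = 1.856×10^-5 mol/kg
α₀ = 1/(1 + K1/[H⁺] + K1K2/[H⁺]²) = 1/(1 + 10^+2.32 + 10^+1.41) = 0.004244
DIC = [CO2*]/α₀ = 1.856×10^-5 / 0.004244 = 4.374 mmol/kg
[CO3²⁻] = α₂·DIC; α₂ = 0.1091, so [CO3²⁻] = 0.1091 × 4.374 = 0.477 mmol/kg

[CO3²⁻] = 0.477 mmol/kg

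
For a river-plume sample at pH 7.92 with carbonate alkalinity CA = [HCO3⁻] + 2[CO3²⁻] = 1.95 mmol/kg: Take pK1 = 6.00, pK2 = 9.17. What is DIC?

DIC = 1.87 mmol/kg

CA = [HCO3⁻] + 2[CO3²⁻] = (α₁ + 2α₂)·DIC
At pH 7.92: [H⁺]/K1 = 10^-1.92 = 0.012023, K2/[H⁺] = 10^-1.25 = 0.056234
α₁ = 1/(1 + 0.012023 + 0.056234) = 1/1.0683 = 0.9361; α₂ = α₁·K2/[H⁺] = 0.05264
α₁ + 2α₂ = 1.0414
DIC = CA / (α₁ + 2α₂) = 1.95 / 1.0414 = 1.87 mmol/kg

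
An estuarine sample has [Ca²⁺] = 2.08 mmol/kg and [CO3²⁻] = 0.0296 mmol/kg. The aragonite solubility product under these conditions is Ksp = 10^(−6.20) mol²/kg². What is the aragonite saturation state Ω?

Ksp = 10^(−6.20) = 6.310×10^-7
Ω = [Ca²⁺][CO3²⁻]/Ksp = (2.08×10^-3)(0.0296×10^-3) / 6.310×10^-7 = 0.0976

Ω = 0.0976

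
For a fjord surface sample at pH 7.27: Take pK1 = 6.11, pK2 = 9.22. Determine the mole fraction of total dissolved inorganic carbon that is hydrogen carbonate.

α₁ = 0.926

α₁ = 1 / (1 + [H⁺]/K1 + K2/[H⁺]) = 1 / (1 + 10^-1.16 + 10^-1.95)
   = 1 / (1 + 0.069183 + 0.011220) = 1/1.0804 = 0.9256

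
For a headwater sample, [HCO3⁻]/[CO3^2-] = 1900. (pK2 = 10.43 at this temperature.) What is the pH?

pH = 7.15

From K2 = [H⁺][CO3^2-]/[HCO3⁻]:  pH = pK2 − log₁₀([HCO3⁻]/[CO3^2-])
log₁₀(1900) = +3.279
pH = 10.43 − (+3.279) = 7.15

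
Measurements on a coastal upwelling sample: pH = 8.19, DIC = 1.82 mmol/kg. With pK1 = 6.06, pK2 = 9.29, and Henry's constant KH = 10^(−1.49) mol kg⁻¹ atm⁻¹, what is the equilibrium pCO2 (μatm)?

α₀ = 1 / (1 + K1/[H⁺] + K1K2/[H⁺]²) = 1 / (1 + 10^+2.13 + 10^+1.03)
   = 1 / (1 + 134.90 + 10.715) = 1/146.61 = 0.006821
[CO2*] = α₀ × DIC = 0.006821 × 1.82 = 0.01241 mmol/kg = 12.41 μmol/kg
pCO2 = [CO2*]/KH = 1.241×10^-5 / 3.236×10^-2 = 384 μatm

pCO2 = 384 μatm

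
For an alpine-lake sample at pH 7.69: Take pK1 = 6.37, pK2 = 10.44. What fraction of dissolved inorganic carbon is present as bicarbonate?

α₁ = 0.953

α₁ = 1 / (1 + [H⁺]/K1 + K2/[H⁺]) = 1 / (1 + 10^-1.32 + 10^-2.75)
   = 1 / (1 + 0.047863 + 0.0017783) = 1/1.0496 = 0.9527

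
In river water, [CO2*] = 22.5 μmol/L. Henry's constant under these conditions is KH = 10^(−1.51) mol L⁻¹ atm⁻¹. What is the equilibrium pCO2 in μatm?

KH = 10^(−1.51) = 3.090×10^-2 mol L⁻¹ atm⁻¹
pCO2 = [CO2*]/KH = 22.5×10^-6 / 3.090×10^-2 = 7.28×10^-4 atm = 728 μatm

pCO2 = 728 μatm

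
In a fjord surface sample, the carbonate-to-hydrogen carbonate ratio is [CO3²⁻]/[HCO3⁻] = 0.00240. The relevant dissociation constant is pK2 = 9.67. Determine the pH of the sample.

pH = 7.05

From K2 = [H⁺][CO3²⁻]/[HCO3⁻]:  pH = pK2 + log₁₀([CO3²⁻]/[HCO3⁻])
log₁₀(0.00240) = -2.620
pH = 9.67 + (-2.620) = 7.05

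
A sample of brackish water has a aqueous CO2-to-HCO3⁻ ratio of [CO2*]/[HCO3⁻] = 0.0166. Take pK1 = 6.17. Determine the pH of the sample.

From K1 = [H⁺][HCO3⁻]/[CO2*]:  pH = pK1 − log₁₀([CO2*]/[HCO3⁻])
log₁₀(0.0166) = -1.780
pH = 6.17 − (-1.780) = 7.95

pH = 7.95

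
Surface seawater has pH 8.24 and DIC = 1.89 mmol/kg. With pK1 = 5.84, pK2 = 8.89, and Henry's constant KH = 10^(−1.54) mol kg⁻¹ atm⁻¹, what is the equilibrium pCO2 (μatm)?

α₀ = 1 / (1 + K1/[H⁺] + K1K2/[H⁺]²) = 1 / (1 + 10^+2.40 + 10^+1.75)
   = 1 / (1 + 251.19 + 56.234) = 1/308.42 = 0.003242
[CO2*] = α₀ × DIC = 0.003242 × 1.89 = 0.006128 mmol/kg = 6.128 μmol/kg
pCO2 = [CO2*]/KH = 6.128×10^-6 / 2.884×10^-2 = 212 μatm

pCO2 = 212 μatm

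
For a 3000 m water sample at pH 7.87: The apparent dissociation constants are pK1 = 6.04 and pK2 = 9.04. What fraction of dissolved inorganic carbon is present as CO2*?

α₀ = 1 / (1 + K1/[H⁺] + K1K2/[H⁺]²) = 1 / (1 + 10^+1.83 + 10^+0.66)
   = 1 / (1 + 67.608 + 4.5709) = 1/73.179 = 0.01367

α₀ = 0.0137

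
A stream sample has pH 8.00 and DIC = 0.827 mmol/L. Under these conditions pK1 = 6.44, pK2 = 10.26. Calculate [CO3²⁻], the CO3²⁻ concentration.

α₂ = 1 / (1 + [H⁺]/K2 + [H⁺]²/(K1K2)) = 1 / (1 + 10^+2.26 + 10^+0.70)
   = 1 / (1 + 181.97 + 5.0119) = 1/187.98 = 0.005320
[CO3²⁻] = α₂ × DIC = 0.005320 × 0.827 = 0.00440 mmol/L = 4.40 μmol/L

[CO3²⁻] = 4.40 μmol/L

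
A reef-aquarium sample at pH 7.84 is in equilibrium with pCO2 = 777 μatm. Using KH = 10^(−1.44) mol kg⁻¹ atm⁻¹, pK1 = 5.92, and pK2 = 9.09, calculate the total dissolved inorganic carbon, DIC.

DIC = 2.51 mmol/kg

[CO2*] = KH · pCO2 = 10^(−1.44) × 777×10^-6 = 2.821×10^-5 mol/kg
α₀ = 1/(1 + K1/[H⁺] + K1K2/[H⁺]²) = 1/(1 + 10^+1.92 + 10^+0.67) = 0.01125
DIC = [CO2*]/α₀ = 2.821×10^-5 / 0.01125 = 2.51 mmol/kg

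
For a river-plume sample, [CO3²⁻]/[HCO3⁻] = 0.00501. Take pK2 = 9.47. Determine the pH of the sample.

pH = 7.17

From K2 = [H⁺][CO3²⁻]/[HCO3⁻]:  pH = pK2 + log₁₀([CO3²⁻]/[HCO3⁻])
log₁₀(0.00501) = -2.300
pH = 9.47 + (-2.300) = 7.17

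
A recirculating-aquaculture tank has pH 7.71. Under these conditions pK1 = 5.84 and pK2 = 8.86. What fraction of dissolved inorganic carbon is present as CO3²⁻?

α₂ = 1 / (1 + [H⁺]/K2 + [H⁺]²/(K1K2)) = 1 / (1 + 10^+1.15 + 10^-0.72)
   = 1 / (1 + 14.125 + 0.19055) = 1/15.316 = 0.06529

α₂ = 0.0653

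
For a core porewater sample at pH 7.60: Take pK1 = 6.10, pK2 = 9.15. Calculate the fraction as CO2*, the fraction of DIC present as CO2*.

α₀ = 1 / (1 + K1/[H⁺] + K1K2/[H⁺]²) = 1 / (1 + 10^+1.50 + 10^-0.05)
   = 1 / (1 + 31.623 + 0.89125) = 1/33.514 = 0.02984

α₀ = 0.0298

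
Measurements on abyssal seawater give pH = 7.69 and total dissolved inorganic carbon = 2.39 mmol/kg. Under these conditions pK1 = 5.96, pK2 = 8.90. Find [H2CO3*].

α₀ = 1 / (1 + K1/[H⁺] + K1K2/[H⁺]²) = 1 / (1 + 10^+1.73 + 10^+0.52)
   = 1 / (1 + 53.703 + 3.3113) = 1/58.014 = 0.01724
[CO2*] = α₀ × DIC = 0.01724 × 2.39 = 0.0412 mmol/kg

[CO2*] = 0.0412 mmol/kg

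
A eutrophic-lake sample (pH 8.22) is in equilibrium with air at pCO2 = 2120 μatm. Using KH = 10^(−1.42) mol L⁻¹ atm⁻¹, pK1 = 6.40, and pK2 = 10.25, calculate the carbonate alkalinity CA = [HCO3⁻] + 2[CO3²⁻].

CA = 5.42 mmol/L

[CO2*] = KH · pCO2 = 10^(−1.42) × 2120×10^-6 = 8.060×10^-5 mol/L
α₀ = 1/(1 + K1/[H⁺] + K1K2/[H⁺]²) = 1/(1 + 10^+1.82 + 10^-0.21) = 0.01477
DIC = [CO2*]/α₀ = 8.060×10^-5 / 0.01477 = 5.455 mmol/L
CA = (α₁ + 2α₂)·DIC = (0.9761 + 2×0.009110) × 5.455 = 5.42 mmol/L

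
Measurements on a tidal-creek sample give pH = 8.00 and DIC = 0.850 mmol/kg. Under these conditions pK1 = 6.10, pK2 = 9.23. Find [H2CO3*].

[CO2*] = 9.99 μmol/kg

α₀ = 1 / (1 + K1/[H⁺] + K1K2/[H⁺]²) = 1 / (1 + 10^+1.90 + 10^+0.67)
   = 1 / (1 + 79.433 + 4.6774) = 1/85.110 = 0.01175
[CO2*] = α₀ × DIC = 0.01175 × 0.850 = 0.00999 mmol/kg = 9.99 μmol/kg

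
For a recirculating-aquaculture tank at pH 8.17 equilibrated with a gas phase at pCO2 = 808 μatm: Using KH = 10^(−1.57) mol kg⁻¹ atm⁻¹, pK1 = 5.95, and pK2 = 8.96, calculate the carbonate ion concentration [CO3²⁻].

[CO3²⁻] = 0.585 mmol/kg

[CO2*] = KH · pCO2 = 10^(−1.57) × 808×10^-6 = 2.175×10^-5 mol/kg
α₀ = 1/(1 + K1/[H⁺] + K1K2/[H⁺]²) = 1/(1 + 10^+2.22 + 10^+1.43) = 0.005158
DIC = [CO2*]/α₀ = 2.175×10^-5 / 0.005158 = 4.216 mmol/kg
[CO3²⁻] = α₂·DIC; α₂ = 0.1388, so [CO3²⁻] = 0.1388 × 4.216 = 0.585 mmol/kg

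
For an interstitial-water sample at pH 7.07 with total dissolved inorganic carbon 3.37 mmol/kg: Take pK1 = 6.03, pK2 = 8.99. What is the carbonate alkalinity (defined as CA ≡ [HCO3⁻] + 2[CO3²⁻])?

CA = 3.13 mmol/kg

CA = [HCO3⁻] + 2[CO3²⁻] = (α₁ + 2α₂)·DIC
At pH 7.07: [H⁺]/K1 = 10^-1.04 = 0.091201, K2/[H⁺] = 10^-1.92 = 0.012023
α₁ = 1/(1 + 0.091201 + 0.012023) = 1/1.1032 = 0.9064; α₂ = α₁·K2/[H⁺] = 0.01090
α₁ + 2α₂ = 0.9282
CA = 0.9282 × 3.37 = 3.13 mmol/kg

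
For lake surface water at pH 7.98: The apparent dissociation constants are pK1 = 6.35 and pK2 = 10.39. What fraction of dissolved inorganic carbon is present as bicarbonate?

α₁ = 1 / (1 + [H⁺]/K1 + K2/[H⁺]) = 1 / (1 + 10^-1.63 + 10^-2.41)
   = 1 / (1 + 0.023442 + 0.0038905) = 1/1.0273 = 0.9734

α₁ = 0.973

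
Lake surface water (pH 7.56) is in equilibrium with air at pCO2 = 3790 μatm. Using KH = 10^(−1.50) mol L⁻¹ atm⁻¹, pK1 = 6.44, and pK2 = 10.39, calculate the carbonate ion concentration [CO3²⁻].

[CO3²⁻] = 2.34 μmol/L

[CO2*] = KH · pCO2 = 10^(−1.50) × 3790×10^-6 = 1.199×10^-4 mol/L
α₀ = 1/(1 + K1/[H⁺] + K1K2/[H⁺]²) = 1/(1 + 10^+1.12 + 10^-1.71) = 0.07041
DIC = [CO2*]/α₀ = 1.199×10^-4 / 0.07041 = 1.702 mmol/L
[CO3²⁻] = α₂·DIC; α₂ = 0.001373, so [CO3²⁻] = 0.001373 × 1.702 = 0.00234 mmol/L = 2.34 μmol/L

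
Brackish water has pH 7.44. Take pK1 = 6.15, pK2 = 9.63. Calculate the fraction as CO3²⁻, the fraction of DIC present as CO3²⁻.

α₂ = 1 / (1 + [H⁺]/K2 + [H⁺]²/(K1K2)) = 1 / (1 + 10^+2.19 + 10^+0.90)
   = 1 / (1 + 154.88 + 7.9433) = 1/163.82 = 0.006104

α₂ = 0.00610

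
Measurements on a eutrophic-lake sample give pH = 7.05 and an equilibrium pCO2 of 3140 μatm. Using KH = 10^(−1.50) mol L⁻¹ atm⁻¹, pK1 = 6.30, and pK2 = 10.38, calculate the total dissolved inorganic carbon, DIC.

DIC = 0.658 mmol/L

[CO2*] = KH · pCO2 = 10^(−1.50) × 3140×10^-6 = 9.930×10^-5 mol/L
α₀ = 1/(1 + K1/[H⁺] + K1K2/[H⁺]²) = 1/(1 + 10^+0.75 + 10^-2.58) = 0.1509
DIC = [CO2*]/α₀ = 9.930×10^-5 / 0.1509 = 0.658 mmol/L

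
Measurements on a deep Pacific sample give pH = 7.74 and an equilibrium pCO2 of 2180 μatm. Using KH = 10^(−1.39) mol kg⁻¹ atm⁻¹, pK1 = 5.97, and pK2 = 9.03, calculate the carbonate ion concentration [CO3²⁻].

[CO3²⁻] = 0.268 mmol/kg

[CO2*] = KH · pCO2 = 10^(−1.39) × 2180×10^-6 = 8.881×10^-5 mol/kg
α₀ = 1/(1 + K1/[H⁺] + K1K2/[H⁺]²) = 1/(1 + 10^+1.77 + 10^+0.48) = 0.01590
DIC = [CO2*]/α₀ = 8.881×10^-5 / 0.01590 = 5.586 mmol/kg
[CO3²⁻] = α₂·DIC; α₂ = 0.04801, so [CO3²⁻] = 0.04801 × 5.586 = 0.268 mmol/kg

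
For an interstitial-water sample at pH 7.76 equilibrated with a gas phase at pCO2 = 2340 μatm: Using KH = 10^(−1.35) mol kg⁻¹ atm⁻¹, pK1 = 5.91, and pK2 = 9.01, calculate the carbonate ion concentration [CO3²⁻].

[CO3²⁻] = 0.416 mmol/kg

[CO2*] = KH · pCO2 = 10^(−1.35) × 2340×10^-6 = 1.045×10^-4 mol/kg
α₀ = 1/(1 + K1/[H⁺] + K1K2/[H⁺]²) = 1/(1 + 10^+1.85 + 10^+0.60) = 0.01320
DIC = [CO2*]/α₀ = 1.045×10^-4 / 0.01320 = 7.920 mmol/kg
[CO3²⁻] = α₂·DIC; α₂ = 0.05254, so [CO3²⁻] = 0.05254 × 7.920 = 0.416 mmol/kg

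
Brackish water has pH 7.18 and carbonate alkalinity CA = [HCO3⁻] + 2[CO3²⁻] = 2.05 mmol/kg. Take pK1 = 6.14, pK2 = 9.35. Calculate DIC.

DIC = 2.22 mmol/kg

CA = [HCO3⁻] + 2[CO3²⁻] = (α₁ + 2α₂)·DIC
At pH 7.18: [H⁺]/K1 = 10^-1.04 = 0.091201, K2/[H⁺] = 10^-2.17 = 0.0067608
α₁ = 1/(1 + 0.091201 + 0.0067608) = 1/1.0980 = 0.9108; α₂ = α₁·K2/[H⁺] = 0.006158
α₁ + 2α₂ = 0.9231
DIC = CA / (α₁ + 2α₂) = 2.05 / 0.9231 = 2.22 mmol/kg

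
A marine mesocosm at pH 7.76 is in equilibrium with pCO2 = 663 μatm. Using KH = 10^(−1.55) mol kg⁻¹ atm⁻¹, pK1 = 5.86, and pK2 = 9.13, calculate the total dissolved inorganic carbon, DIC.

[CO2*] = KH · pCO2 = 10^(−1.55) × 663×10^-6 = 1.869×10^-5 mol/kg
α₀ = 1/(1 + K1/[H⁺] + K1K2/[H⁺]²) = 1/(1 + 10^+1.90 + 10^+0.53) = 0.01193
DIC = [CO2*]/α₀ = 1.869×10^-5 / 0.01193 = 1.57 mmol/kg

DIC = 1.57 mmol/kg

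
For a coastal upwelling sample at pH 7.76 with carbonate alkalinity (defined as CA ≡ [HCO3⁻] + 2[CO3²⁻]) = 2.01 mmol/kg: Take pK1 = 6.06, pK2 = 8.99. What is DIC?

DIC = 1.94 mmol/kg

CA = [HCO3⁻] + 2[CO3²⁻] = (α₁ + 2α₂)·DIC
At pH 7.76: [H⁺]/K1 = 10^-1.70 = 0.019953, K2/[H⁺] = 10^-1.23 = 0.058884
α₁ = 1/(1 + 0.019953 + 0.058884) = 1/1.0788 = 0.9269; α₂ = α₁·K2/[H⁺] = 0.05458
α₁ + 2α₂ = 1.0361
DIC = CA / (α₁ + 2α₂) = 2.01 / 1.0361 = 1.94 mmol/kg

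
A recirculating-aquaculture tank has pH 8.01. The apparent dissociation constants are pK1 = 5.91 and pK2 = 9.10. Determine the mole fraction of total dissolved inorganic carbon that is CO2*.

α₀ = 0.00729

α₀ = 1 / (1 + K1/[H⁺] + K1K2/[H⁺]²) = 1 / (1 + 10^+2.10 + 10^+1.01)
   = 1 / (1 + 125.89 + 10.233) = 1/137.13 = 0.007293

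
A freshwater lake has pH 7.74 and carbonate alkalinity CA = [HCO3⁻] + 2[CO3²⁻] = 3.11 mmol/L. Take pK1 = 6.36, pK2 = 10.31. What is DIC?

CA = [HCO3⁻] + 2[CO3²⁻] = (α₁ + 2α₂)·DIC
At pH 7.74: [H⁺]/K1 = 10^-1.38 = 0.041687, K2/[H⁺] = 10^-2.57 = 0.0026915
α₁ = 1/(1 + 0.041687 + 0.0026915) = 1/1.0444 = 0.9575; α₂ = α₁·K2/[H⁺] = 0.002577
α₁ + 2α₂ = 0.9627
DIC = CA / (α₁ + 2α₂) = 3.11 / 0.9627 = 3.23 mmol/L

DIC = 3.23 mmol/L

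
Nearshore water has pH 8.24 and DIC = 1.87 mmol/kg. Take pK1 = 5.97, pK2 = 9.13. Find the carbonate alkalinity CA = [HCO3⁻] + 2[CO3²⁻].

CA = [HCO3⁻] + 2[CO3²⁻] = (α₁ + 2α₂)·DIC
At pH 8.24: [H⁺]/K1 = 10^-2.27 = 0.0053703, K2/[H⁺] = 10^-0.89 = 0.12882
α₁ = 1/(1 + 0.0053703 + 0.12882) = 1/1.1342 = 0.8817; α₂ = α₁·K2/[H⁺] = 0.1136
α₁ + 2α₂ = 1.1088
CA = 1.1088 × 1.87 = 2.07 mmol/kg

CA = 2.07 mmol/kg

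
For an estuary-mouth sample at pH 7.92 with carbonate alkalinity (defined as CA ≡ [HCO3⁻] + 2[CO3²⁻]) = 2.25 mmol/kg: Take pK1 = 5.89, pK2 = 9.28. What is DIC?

CA = [HCO3⁻] + 2[CO3²⁻] = (α₁ + 2α₂)·DIC
At pH 7.92: [H⁺]/K1 = 10^-2.03 = 0.0093325, K2/[H⁺] = 10^-1.36 = 0.043652
α₁ = 1/(1 + 0.0093325 + 0.043652) = 1/1.0530 = 0.9497; α₂ = α₁·K2/[H⁺] = 0.04146
α₁ + 2α₂ = 1.0326
DIC = CA / (α₁ + 2α₂) = 2.25 / 1.0326 = 2.18 mmol/kg

DIC = 2.18 mmol/kg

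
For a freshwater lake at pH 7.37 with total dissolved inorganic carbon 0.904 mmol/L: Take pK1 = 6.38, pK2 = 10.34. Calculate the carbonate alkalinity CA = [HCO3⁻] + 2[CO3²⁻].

CA = [HCO3⁻] + 2[CO3²⁻] = (α₁ + 2α₂)·DIC
At pH 7.37: [H⁺]/K1 = 10^-0.99 = 0.10233, K2/[H⁺] = 10^-2.97 = 0.0010715
α₁ = 1/(1 + 0.10233 + 0.0010715) = 1/1.1034 = 0.9063; α₂ = α₁·K2/[H⁺] = 0.0009711
α₁ + 2α₂ = 0.9082
CA = 0.9082 × 0.904 = 0.821 mmol/L

CA = 0.821 mmol/L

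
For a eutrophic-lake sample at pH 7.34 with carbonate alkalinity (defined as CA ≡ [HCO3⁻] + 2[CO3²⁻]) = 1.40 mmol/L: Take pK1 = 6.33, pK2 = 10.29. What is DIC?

CA = [HCO3⁻] + 2[CO3²⁻] = (α₁ + 2α₂)·DIC
At pH 7.34: [H⁺]/K1 = 10^-1.01 = 0.097724, K2/[H⁺] = 10^-2.95 = 0.0011220
α₁ = 1/(1 + 0.097724 + 0.0011220) = 1/1.0988 = 0.9100; α₂ = α₁·K2/[H⁺] = 0.001021
α₁ + 2α₂ = 0.9121
DIC = CA / (α₁ + 2α₂) = 1.40 / 0.9121 = 1.53 mmol/L

DIC = 1.53 mmol/L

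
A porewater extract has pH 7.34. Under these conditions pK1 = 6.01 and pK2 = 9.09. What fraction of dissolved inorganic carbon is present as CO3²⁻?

α₂ = 0.0167

α₂ = 1 / (1 + [H⁺]/K2 + [H⁺]²/(K1K2)) = 1 / (1 + 10^+1.75 + 10^+0.42)
   = 1 / (1 + 56.234 + 2.6303) = 1/59.864 = 0.01670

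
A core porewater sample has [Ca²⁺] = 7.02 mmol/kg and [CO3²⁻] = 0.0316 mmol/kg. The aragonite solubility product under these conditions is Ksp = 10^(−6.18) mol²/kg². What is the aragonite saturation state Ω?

Ksp = 10^(−6.18) = 6.607×10^-7
Ω = [Ca²⁺][CO3²⁻]/Ksp = (7.02×10^-3)(0.0316×10^-3) / 6.607×10^-7 = 0.336

Ω = 0.336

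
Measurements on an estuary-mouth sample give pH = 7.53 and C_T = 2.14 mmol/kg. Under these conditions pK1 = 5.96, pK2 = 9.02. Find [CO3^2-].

α₂ = 1 / (1 + [H⁺]/K2 + [H⁺]²/(K1K2)) = 1 / (1 + 10^+1.49 + 10^-0.08)
   = 1 / (1 + 30.903 + 0.83176) = 1/32.735 = 0.03055
[CO3²⁻] = α₂ × DIC = 0.03055 × 2.14 = 0.0654 mmol/kg

[CO3²⁻] = 0.0654 mmol/kg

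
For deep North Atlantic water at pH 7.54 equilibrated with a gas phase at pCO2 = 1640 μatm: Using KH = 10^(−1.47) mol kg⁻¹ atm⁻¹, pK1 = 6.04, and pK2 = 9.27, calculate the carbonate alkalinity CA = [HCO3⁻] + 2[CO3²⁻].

[CO2*] = KH · pCO2 = 10^(−1.47) × 1640×10^-6 = 5.557×10^-5 mol/kg
α₀ = 1/(1 + K1/[H⁺] + K1K2/[H⁺]²) = 1/(1 + 10^+1.50 + 10^-0.23) = 0.03011
DIC = [CO2*]/α₀ = 5.557×10^-5 / 0.03011 = 1.846 mmol/kg
CA = (α₁ + 2α₂)·DIC = (0.9522 + 2×0.01773) × 1.846 = 1.82 mmol/kg

CA = 1.82 mmol/kg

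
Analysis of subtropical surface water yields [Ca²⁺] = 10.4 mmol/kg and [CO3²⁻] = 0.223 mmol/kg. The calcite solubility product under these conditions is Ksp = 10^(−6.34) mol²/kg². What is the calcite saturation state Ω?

Ksp = 10^(−6.34) = 4.571×10^-7
Ω = [Ca²⁺][CO3²⁻]/Ksp = (10.4×10^-3)(0.223×10^-3) / 4.571×10^-7 = 5.07

Ω = 5.07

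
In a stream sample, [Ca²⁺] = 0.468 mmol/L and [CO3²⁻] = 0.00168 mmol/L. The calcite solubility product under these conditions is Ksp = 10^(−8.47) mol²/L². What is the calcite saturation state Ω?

Ksp = 10^(−8.47) = 3.388×10^-9
Ω = [Ca²⁺][CO3²⁻]/Ksp = (0.468×10^-3)(0.00168×10^-3) / 3.388×10^-9 = 0.232

Ω = 0.232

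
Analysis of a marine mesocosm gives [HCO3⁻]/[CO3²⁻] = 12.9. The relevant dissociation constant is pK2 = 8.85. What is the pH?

pH = 7.74

From K2 = [H⁺][CO3²⁻]/[HCO3⁻]:  pH = pK2 − log₁₀([HCO3⁻]/[CO3²⁻])
log₁₀(12.9) = +1.111
pH = 8.85 − (+1.111) = 7.74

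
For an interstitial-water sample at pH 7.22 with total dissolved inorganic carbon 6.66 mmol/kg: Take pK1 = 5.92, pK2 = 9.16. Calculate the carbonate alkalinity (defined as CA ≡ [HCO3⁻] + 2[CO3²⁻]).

CA = [HCO3⁻] + 2[CO3²⁻] = (α₁ + 2α₂)·DIC
At pH 7.22: [H⁺]/K1 = 10^-1.30 = 0.050119, K2/[H⁺] = 10^-1.94 = 0.011482
α₁ = 1/(1 + 0.050119 + 0.011482) = 1/1.0616 = 0.9420; α₂ = α₁·K2/[H⁺] = 0.01082
α₁ + 2α₂ = 0.9636
CA = 0.9636 × 6.66 = 6.42 mmol/kg

CA = 6.42 mmol/kg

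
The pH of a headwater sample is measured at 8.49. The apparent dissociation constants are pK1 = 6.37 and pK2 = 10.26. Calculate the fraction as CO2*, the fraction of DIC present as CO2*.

α₀ = 0.00740

α₀ = 1 / (1 + K1/[H⁺] + K1K2/[H⁺]²) = 1 / (1 + 10^+2.12 + 10^+0.35)
   = 1 / (1 + 131.83 + 2.2387) = 1/135.06 = 0.007404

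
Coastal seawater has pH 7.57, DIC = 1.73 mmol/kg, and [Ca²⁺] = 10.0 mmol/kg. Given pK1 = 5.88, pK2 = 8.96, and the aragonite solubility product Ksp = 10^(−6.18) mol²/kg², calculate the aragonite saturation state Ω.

α₂ = 1 / (1 + [H⁺]/K2 + [H⁺]²/(K1K2)) = 1 / (1 + 10^+1.39 + 10^-0.30)
   = 1 / (1 + 24.547 + 0.50119) = 1/26.048 = 0.03839
[CO3²⁻] = α₂ × DIC = 0.03839 × 1.73 = 0.06642 mmol/kg
Ksp = 10^(−6.18) = 6.607×10^-7
Ω = [Ca²⁺][CO3²⁻]/Ksp = (10.0×10^-3)(6.642×10^-5) / 6.607×10^-7 = 1.01

Ω = 1.01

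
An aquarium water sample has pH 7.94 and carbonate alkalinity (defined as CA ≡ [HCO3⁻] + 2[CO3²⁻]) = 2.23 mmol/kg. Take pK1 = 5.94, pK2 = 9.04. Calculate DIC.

CA = [HCO3⁻] + 2[CO3²⁻] = (α₁ + 2α₂)·DIC
At pH 7.94: [H⁺]/K1 = 10^-2.00 = 0.010000, K2/[H⁺] = 10^-1.10 = 0.079433
α₁ = 1/(1 + 0.010000 + 0.079433) = 1/1.0894 = 0.9179; α₂ = α₁·K2/[H⁺] = 0.07291
α₁ + 2α₂ = 1.0637
DIC = CA / (α₁ + 2α₂) = 2.23 / 1.0637 = 2.10 mmol/kg

DIC = 2.10 mmol/kg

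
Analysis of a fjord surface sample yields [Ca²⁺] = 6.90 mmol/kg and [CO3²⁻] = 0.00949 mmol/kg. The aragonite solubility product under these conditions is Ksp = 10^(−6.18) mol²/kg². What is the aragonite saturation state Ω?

Ω = 0.0991

Ksp = 10^(−6.18) = 6.607×10^-7
Ω = [Ca²⁺][CO3²⁻]/Ksp = (6.90×10^-3)(0.00949×10^-3) / 6.607×10^-7 = 0.0991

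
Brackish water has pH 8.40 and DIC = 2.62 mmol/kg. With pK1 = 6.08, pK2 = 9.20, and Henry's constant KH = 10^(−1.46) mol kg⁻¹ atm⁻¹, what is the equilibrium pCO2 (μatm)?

α₀ = 1 / (1 + K1/[H⁺] + K1K2/[H⁺]²) = 1 / (1 + 10^+2.32 + 10^+1.52)
   = 1 / (1 + 208.93 + 33.113) = 1/243.04 = 0.004115
[CO2*] = α₀ × DIC = 0.004115 × 2.62 = 0.01078 mmol/kg = 10.78 μmol/kg
pCO2 = [CO2*]/KH = 1.078×10^-5 / 3.467×10^-2 = 311 μatm

pCO2 = 311 μatm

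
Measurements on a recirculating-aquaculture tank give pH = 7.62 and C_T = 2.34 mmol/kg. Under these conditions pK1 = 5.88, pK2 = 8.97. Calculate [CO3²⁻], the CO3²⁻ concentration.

α₂ = 1 / (1 + [H⁺]/K2 + [H⁺]²/(K1K2)) = 1 / (1 + 10^+1.35 + 10^-0.39)
   = 1 / (1 + 22.387 + 0.40738) = 1/23.795 = 0.04203
[CO3²⁻] = α₂ × DIC = 0.04203 × 2.34 = 0.0983 mmol/kg

[CO3²⁻] = 0.0983 mmol/kg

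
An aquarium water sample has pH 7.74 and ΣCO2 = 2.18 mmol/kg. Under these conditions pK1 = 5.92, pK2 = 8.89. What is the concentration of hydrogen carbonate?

[HCO3⁻] = 2.01 mmol/kg

α₁ = 1 / (1 + [H⁺]/K1 + K2/[H⁺]) = 1 / (1 + 10^-1.82 + 10^-1.15)
   = 1 / (1 + 0.015136 + 0.070795) = 1/1.0859 = 0.9209
[HCO3⁻] = α₁ × DIC = 0.9209 × 2.18 = 2.01 mmol/kg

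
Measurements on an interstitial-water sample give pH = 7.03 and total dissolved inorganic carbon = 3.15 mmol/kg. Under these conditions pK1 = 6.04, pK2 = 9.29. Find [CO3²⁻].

α₂ = 1 / (1 + [H⁺]/K2 + [H⁺]²/(K1K2)) = 1 / (1 + 10^+2.26 + 10^+1.27)
   = 1 / (1 + 181.97 + 18.621) = 1/201.59 = 0.004961
[CO3²⁻] = α₂ × DIC = 0.004961 × 3.15 = 0.0156 mmol/kg = 15.6 μmol/kg

[CO3²⁻] = 15.6 μmol/kg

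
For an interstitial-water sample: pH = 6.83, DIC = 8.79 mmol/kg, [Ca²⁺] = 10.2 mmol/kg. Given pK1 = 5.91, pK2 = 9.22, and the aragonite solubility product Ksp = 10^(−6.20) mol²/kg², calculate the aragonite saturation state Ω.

Ω = 0.515

α₂ = 1 / (1 + [H⁺]/K2 + [H⁺]²/(K1K2)) = 1 / (1 + 10^+2.39 + 10^+1.47)
   = 1 / (1 + 245.47 + 29.512) = 1/275.98 = 0.003623
[CO3²⁻] = α₂ × DIC = 0.003623 × 8.79 = 0.03185 mmol/kg
Ksp = 10^(−6.20) = 6.310×10^-7
Ω = [Ca²⁺][CO3²⁻]/Ksp = (10.2×10^-3)(3.185×10^-5) / 6.310×10^-7 = 0.515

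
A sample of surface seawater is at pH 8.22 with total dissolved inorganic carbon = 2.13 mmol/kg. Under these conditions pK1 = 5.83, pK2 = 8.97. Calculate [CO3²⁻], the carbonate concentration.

[CO3²⁻] = 0.320 mmol/kg

α₂ = 1 / (1 + [H⁺]/K2 + [H⁺]²/(K1K2)) = 1 / (1 + 10^+0.75 + 10^-1.64)
   = 1 / (1 + 5.6234 + 0.022909) = 1/6.6463 = 0.1505
[CO3²⁻] = α₂ × DIC = 0.1505 × 2.13 = 0.320 mmol/kg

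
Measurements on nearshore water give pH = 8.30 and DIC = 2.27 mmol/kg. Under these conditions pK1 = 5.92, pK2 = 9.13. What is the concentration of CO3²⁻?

[CO3²⁻] = 0.291 mmol/kg

α₂ = 1 / (1 + [H⁺]/K2 + [H⁺]²/(K1K2)) = 1 / (1 + 10^+0.83 + 10^-1.55)
   = 1 / (1 + 6.7608 + 0.028184) = 1/7.7890 = 0.1284
[CO3²⁻] = α₂ × DIC = 0.1284 × 2.27 = 0.291 mmol/kg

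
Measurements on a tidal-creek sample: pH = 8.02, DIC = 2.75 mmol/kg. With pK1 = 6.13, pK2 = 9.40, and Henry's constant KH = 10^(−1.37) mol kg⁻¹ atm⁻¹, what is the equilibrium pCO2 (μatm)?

pCO2 = 788 μatm

α₀ = 1 / (1 + K1/[H⁺] + K1K2/[H⁺]²) = 1 / (1 + 10^+1.89 + 10^+0.51)
   = 1 / (1 + 77.625 + 3.2359) = 1/81.861 = 0.01222
[CO2*] = α₀ × DIC = 0.01222 × 2.75 = 0.03359 mmol/kg
pCO2 = [CO2*]/KH = 3.359×10^-5 / 4.266×10^-2 = 788 μatm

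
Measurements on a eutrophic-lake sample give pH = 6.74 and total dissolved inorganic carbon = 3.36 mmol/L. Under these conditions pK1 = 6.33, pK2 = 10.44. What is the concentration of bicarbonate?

α₁ = 1 / (1 + [H⁺]/K1 + K2/[H⁺]) = 1 / (1 + 10^-0.41 + 10^-3.70)
   = 1 / (1 + 0.38905 + 0.00019953) = 1/1.3892 = 0.7198
[HCO3⁻] = α₁ × DIC = 0.7198 × 3.36 = 2.42 mmol/L

[HCO3⁻] = 2.42 mmol/L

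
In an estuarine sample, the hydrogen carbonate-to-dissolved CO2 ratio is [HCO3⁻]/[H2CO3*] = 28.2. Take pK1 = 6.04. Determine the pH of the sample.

From K1 = [H⁺][HCO3⁻]/[H2CO3*]:  pH = pK1 + log₁₀([HCO3⁻]/[H2CO3*])
log₁₀(28.2) = +1.450
pH = 6.04 + (+1.450) = 7.49

pH = 7.49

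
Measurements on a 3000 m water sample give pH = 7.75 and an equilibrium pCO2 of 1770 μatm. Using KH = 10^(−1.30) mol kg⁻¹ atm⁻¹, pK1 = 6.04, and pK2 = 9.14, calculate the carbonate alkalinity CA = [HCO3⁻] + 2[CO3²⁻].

[CO2*] = KH · pCO2 = 10^(−1.30) × 1770×10^-6 = 8.871×10^-5 mol/kg
α₀ = 1/(1 + K1/[H⁺] + K1K2/[H⁺]²) = 1/(1 + 10^+1.71 + 10^+0.32) = 0.01839
DIC = [CO2*]/α₀ = 8.871×10^-5 / 0.01839 = 4.824 mmol/kg
CA = (α₁ + 2α₂)·DIC = (0.9432 + 2×0.03842) × 4.824 = 4.92 mmol/kg

CA = 4.92 mmol/kg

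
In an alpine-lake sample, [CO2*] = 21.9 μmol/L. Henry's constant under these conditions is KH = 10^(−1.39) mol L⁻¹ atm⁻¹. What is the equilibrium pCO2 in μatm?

pCO2 = 538 μatm

KH = 10^(−1.39) = 4.074×10^-2 mol L⁻¹ atm⁻¹
pCO2 = [CO2*]/KH = 21.9×10^-6 / 4.074×10^-2 = 5.38×10^-4 atm = 538 μatm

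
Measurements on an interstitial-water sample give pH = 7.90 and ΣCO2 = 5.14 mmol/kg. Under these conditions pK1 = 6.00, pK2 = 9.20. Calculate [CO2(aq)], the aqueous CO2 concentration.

[CO2*] = 0.0609 mmol/kg

α₀ = 1 / (1 + K1/[H⁺] + K1K2/[H⁺]²) = 1 / (1 + 10^+1.90 + 10^+0.60)
   = 1 / (1 + 79.433 + 3.9811) = 1/84.414 = 0.01185
[CO2*] = α₀ × DIC = 0.01185 × 5.14 = 0.0609 mmol/kg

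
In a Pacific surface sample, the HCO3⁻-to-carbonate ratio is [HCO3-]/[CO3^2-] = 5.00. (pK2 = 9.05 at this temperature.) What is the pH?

From K2 = [H⁺][CO3^2-]/[HCO3-]:  pH = pK2 − log₁₀([HCO3-]/[CO3^2-])
log₁₀(5.00) = +0.699
pH = 9.05 − (+0.699) = 8.35

pH = 8.35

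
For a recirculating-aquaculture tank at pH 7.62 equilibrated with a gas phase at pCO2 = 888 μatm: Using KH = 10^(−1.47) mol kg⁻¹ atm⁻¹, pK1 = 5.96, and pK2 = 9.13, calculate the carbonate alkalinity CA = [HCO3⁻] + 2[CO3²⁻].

[CO2*] = KH · pCO2 = 10^(−1.47) × 888×10^-6 = 3.009×10^-5 mol/kg
α₀ = 1/(1 + K1/[H⁺] + K1K2/[H⁺]²) = 1/(1 + 10^+1.66 + 10^+0.15) = 0.02078
DIC = [CO2*]/α₀ = 3.009×10^-5 / 0.02078 = 1.448 mmol/kg
CA = (α₁ + 2α₂)·DIC = (0.9499 + 2×0.02935) × 1.448 = 1.46 mmol/kg

CA = 1.46 mmol/kg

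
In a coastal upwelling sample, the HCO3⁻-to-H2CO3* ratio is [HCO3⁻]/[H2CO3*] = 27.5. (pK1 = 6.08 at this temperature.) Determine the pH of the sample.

pH = 7.52

From K1 = [H⁺][HCO3⁻]/[H2CO3*]:  pH = pK1 + log₁₀([HCO3⁻]/[H2CO3*])
log₁₀(27.5) = +1.439
pH = 6.08 + (+1.439) = 7.52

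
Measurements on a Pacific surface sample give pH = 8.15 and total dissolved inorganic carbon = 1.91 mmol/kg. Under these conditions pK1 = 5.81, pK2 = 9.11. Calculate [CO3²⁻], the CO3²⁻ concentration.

[CO3²⁻] = 0.188 mmol/kg

α₂ = 1 / (1 + [H⁺]/K2 + [H⁺]²/(K1K2)) = 1 / (1 + 10^+0.96 + 10^-1.38)
   = 1 / (1 + 9.1201 + 0.041687) = 1/10.162 = 0.09841
[CO3²⁻] = α₂ × DIC = 0.09841 × 1.91 = 0.188 mmol/kg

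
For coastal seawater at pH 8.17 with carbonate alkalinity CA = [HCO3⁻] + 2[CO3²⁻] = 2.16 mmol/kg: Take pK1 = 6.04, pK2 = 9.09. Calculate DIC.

CA = [HCO3⁻] + 2[CO3²⁻] = (α₁ + 2α₂)·DIC
At pH 8.17: [H⁺]/K1 = 10^-2.13 = 0.0074131, K2/[H⁺] = 10^-0.92 = 0.12023
α₁ = 1/(1 + 0.0074131 + 0.12023) = 1/1.1276 = 0.8868; α₂ = α₁·K2/[H⁺] = 0.1066
α₁ + 2α₂ = 1.1000
DIC = CA / (α₁ + 2α₂) = 2.16 / 1.1000 = 1.96 mmol/kg

DIC = 1.96 mmol/kg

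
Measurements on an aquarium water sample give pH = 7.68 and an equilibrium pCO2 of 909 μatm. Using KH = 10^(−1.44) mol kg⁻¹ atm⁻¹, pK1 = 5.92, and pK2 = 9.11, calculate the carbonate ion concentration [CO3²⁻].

[CO3²⁻] = 0.0706 mmol/kg

[CO2*] = KH · pCO2 = 10^(−1.44) × 909×10^-6 = 3.300×10^-5 mol/kg
α₀ = 1/(1 + K1/[H⁺] + K1K2/[H⁺]²) = 1/(1 + 10^+1.76 + 10^+0.33) = 0.01648
DIC = [CO2*]/α₀ = 3.300×10^-5 / 0.01648 = 2.003 mmol/kg
[CO3²⁻] = α₂·DIC; α₂ = 0.03523, so [CO3²⁻] = 0.03523 × 2.003 = 0.0706 mmol/kg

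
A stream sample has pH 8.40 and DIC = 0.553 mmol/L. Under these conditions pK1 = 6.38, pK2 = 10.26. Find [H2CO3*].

[CO2*] = 5.16 μmol/L

α₀ = 1 / (1 + K1/[H⁺] + K1K2/[H⁺]²) = 1 / (1 + 10^+2.02 + 10^+0.16)
   = 1 / (1 + 104.71 + 1.4454) = 1/107.16 = 0.009332
[CO2*] = α₀ × DIC = 0.009332 × 0.553 = 0.00516 mmol/L = 5.16 μmol/L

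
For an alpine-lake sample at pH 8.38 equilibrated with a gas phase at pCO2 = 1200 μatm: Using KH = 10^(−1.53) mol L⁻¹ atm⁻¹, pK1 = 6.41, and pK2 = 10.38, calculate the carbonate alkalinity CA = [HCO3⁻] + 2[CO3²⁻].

[CO2*] = KH · pCO2 = 10^(−1.53) × 1200×10^-6 = 3.541×10^-5 mol/L
α₀ = 1/(1 + K1/[H⁺] + K1K2/[H⁺]²) = 1/(1 + 10^+1.97 + 10^-0.03) = 0.01050
DIC = [CO2*]/α₀ = 3.541×10^-5 / 0.01050 = 3.374 mmol/L
CA = (α₁ + 2α₂)·DIC = (0.9797 + 2×0.009797) × 3.374 = 3.37 mmol/L

CA = 3.37 mmol/L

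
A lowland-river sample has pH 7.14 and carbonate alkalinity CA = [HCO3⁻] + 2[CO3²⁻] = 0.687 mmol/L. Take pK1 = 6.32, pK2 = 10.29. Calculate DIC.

DIC = 0.790 mmol/L

CA = [HCO3⁻] + 2[CO3²⁻] = (α₁ + 2α₂)·DIC
At pH 7.14: [H⁺]/K1 = 10^-0.82 = 0.15136, K2/[H⁺] = 10^-3.15 = 0.00070795
α₁ = 1/(1 + 0.15136 + 0.00070795) = 1/1.1521 = 0.8680; α₂ = α₁·K2/[H⁺] = 0.0006145
α₁ + 2α₂ = 0.8692
DIC = CA / (α₁ + 2α₂) = 0.687 / 0.8692 = 0.790 mmol/L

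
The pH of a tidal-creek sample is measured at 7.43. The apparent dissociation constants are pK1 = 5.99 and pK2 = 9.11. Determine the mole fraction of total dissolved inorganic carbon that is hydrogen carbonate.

α₁ = 1 / (1 + [H⁺]/K1 + K2/[H⁺]) = 1 / (1 + 10^-1.44 + 10^-1.68)
   = 1 / (1 + 0.036308 + 0.020893) = 1/1.0572 = 0.9459

α₁ = 0.946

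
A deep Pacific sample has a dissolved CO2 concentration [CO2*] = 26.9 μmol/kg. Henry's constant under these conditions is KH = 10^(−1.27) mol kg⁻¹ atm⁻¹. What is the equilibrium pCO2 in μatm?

pCO2 = 501 μatm

KH = 10^(−1.27) = 5.370×10^-2 mol kg⁻¹ atm⁻¹
pCO2 = [CO2*]/KH = 26.9×10^-6 / 5.370×10^-2 = 5.01×10^-4 atm = 501 μatm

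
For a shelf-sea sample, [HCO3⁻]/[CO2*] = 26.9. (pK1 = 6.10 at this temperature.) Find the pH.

From K1 = [H⁺][HCO3⁻]/[CO2*]:  pH = pK1 + log₁₀([HCO3⁻]/[CO2*])
log₁₀(26.9) = +1.430
pH = 6.10 + (+1.430) = 7.53

pH = 7.53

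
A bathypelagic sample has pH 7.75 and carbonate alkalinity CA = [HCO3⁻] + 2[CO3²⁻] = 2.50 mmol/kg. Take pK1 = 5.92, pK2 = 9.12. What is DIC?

CA = [HCO3⁻] + 2[CO3²⁻] = (α₁ + 2α₂)·DIC
At pH 7.75: [H⁺]/K1 = 10^-1.83 = 0.014791, K2/[H⁺] = 10^-1.37 = 0.042658
α₁ = 1/(1 + 0.014791 + 0.042658) = 1/1.0574 = 0.9457; α₂ = α₁·K2/[H⁺] = 0.04034
α₁ + 2α₂ = 1.0264
DIC = CA / (α₁ + 2α₂) = 2.50 / 1.0264 = 2.44 mmol/kg

DIC = 2.44 mmol/kg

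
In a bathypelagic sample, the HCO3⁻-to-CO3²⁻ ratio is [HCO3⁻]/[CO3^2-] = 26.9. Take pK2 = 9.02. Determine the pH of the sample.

pH = 7.59

From K2 = [H⁺][CO3^2-]/[HCO3⁻]:  pH = pK2 − log₁₀([HCO3⁻]/[CO3^2-])
log₁₀(26.9) = +1.430
pH = 9.02 − (+1.430) = 7.59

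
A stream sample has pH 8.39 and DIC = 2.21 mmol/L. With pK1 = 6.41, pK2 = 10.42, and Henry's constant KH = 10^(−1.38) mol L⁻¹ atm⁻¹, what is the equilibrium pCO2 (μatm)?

pCO2 = 544 μatm

α₀ = 1 / (1 + K1/[H⁺] + K1K2/[H⁺]²) = 1 / (1 + 10^+1.98 + 10^-0.05)
   = 1 / (1 + 95.499 + 0.89125) = 1/97.391 = 0.01027
[CO2*] = α₀ × DIC = 0.01027 × 2.21 = 0.02269 mmol/L
pCO2 = [CO2*]/KH = 2.269×10^-5 / 4.169×10^-2 = 544 μatm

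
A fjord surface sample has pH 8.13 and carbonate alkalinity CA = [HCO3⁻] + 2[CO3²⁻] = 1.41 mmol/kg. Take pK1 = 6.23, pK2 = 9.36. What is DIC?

DIC = 1.35 mmol/kg

CA = [HCO3⁻] + 2[CO3²⁻] = (α₁ + 2α₂)·DIC
At pH 8.13: [H⁺]/K1 = 10^-1.90 = 0.012589, K2/[H⁺] = 10^-1.23 = 0.058884
α₁ = 1/(1 + 0.012589 + 0.058884) = 1/1.0715 = 0.9333; α₂ = α₁·K2/[H⁺] = 0.05496
α₁ + 2α₂ = 1.0432
DIC = CA / (α₁ + 2α₂) = 1.41 / 1.0432 = 1.35 mmol/kg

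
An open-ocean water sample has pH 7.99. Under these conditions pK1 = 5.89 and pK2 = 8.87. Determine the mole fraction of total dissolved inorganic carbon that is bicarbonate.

α₁ = 1 / (1 + [H⁺]/K1 + K2/[H⁺]) = 1 / (1 + 10^-2.10 + 10^-0.88)
   = 1 / (1 + 0.0079433 + 0.13183) = 1/1.1398 = 0.8774

α₁ = 0.877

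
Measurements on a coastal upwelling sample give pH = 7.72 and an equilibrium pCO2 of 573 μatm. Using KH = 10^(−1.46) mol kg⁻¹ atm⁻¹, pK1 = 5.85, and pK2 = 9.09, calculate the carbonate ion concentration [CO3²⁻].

[CO2*] = KH · pCO2 = 10^(−1.46) × 573×10^-6 = 1.987×10^-5 mol/kg
α₀ = 1/(1 + K1/[H⁺] + K1K2/[H⁺]²) = 1/(1 + 10^+1.87 + 10^+0.50) = 0.01277
DIC = [CO2*]/α₀ = 1.987×10^-5 / 0.01277 = 1.556 mmol/kg
[CO3²⁻] = α₂·DIC; α₂ = 0.04039, so [CO3²⁻] = 0.04039 × 1.556 = 0.0628 mmol/kg

[CO3²⁻] = 0.0628 mmol/kg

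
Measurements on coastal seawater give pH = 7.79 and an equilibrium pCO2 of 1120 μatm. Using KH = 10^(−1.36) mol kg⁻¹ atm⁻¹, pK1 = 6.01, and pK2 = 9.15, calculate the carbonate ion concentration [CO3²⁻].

[CO2*] = KH · pCO2 = 10^(−1.36) × 1120×10^-6 = 4.889×10^-5 mol/kg
α₀ = 1/(1 + K1/[H⁺] + K1K2/[H⁺]²) = 1/(1 + 10^+1.78 + 10^+0.42) = 0.01565
DIC = [CO2*]/α₀ = 4.889×10^-5 / 0.01565 = 3.123 mmol/kg
[CO3²⁻] = α₂·DIC; α₂ = 0.04117, so [CO3²⁻] = 0.04117 × 3.123 = 0.129 mmol/kg

[CO3²⁻] = 0.129 mmol/kg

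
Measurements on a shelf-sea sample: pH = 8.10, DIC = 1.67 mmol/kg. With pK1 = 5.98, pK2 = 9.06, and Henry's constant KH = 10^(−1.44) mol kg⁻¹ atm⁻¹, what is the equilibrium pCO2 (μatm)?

α₀ = 1 / (1 + K1/[H⁺] + K1K2/[H⁺]²) = 1 / (1 + 10^+2.12 + 10^+1.16)
   = 1 / (1 + 131.83 + 14.454) = 1/147.28 = 0.006790
[CO2*] = α₀ × DIC = 0.006790 × 1.67 = 0.01134 mmol/kg = 11.34 μmol/kg
pCO2 = [CO2*]/KH = 1.134×10^-5 / 3.631×10^-2 = 312 μatm

pCO2 = 312 μatm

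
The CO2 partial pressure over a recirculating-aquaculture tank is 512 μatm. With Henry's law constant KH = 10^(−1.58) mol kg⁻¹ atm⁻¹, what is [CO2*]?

[CO2*] = 13.5 μmol/kg

KH = 10^(−1.58) = 2.630×10^-2 mol kg⁻¹ atm⁻¹
[CO2*] = KH · pCO2 = 2.630×10^-2 × 512×10^-6 atm = 1.35×10^-5 mol/kg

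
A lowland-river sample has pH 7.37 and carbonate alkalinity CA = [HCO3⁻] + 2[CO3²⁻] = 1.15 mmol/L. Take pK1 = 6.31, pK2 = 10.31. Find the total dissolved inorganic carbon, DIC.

CA = [HCO3⁻] + 2[CO3²⁻] = (α₁ + 2α₂)·DIC
At pH 7.37: [H⁺]/K1 = 10^-1.06 = 0.087096, K2/[H⁺] = 10^-2.94 = 0.0011482
α₁ = 1/(1 + 0.087096 + 0.0011482) = 1/1.0882 = 0.9189; α₂ = α₁·K2/[H⁺] = 0.001055
α₁ + 2α₂ = 0.9210
DIC = CA / (α₁ + 2α₂) = 1.15 / 0.9210 = 1.25 mmol/L

DIC = 1.25 mmol/L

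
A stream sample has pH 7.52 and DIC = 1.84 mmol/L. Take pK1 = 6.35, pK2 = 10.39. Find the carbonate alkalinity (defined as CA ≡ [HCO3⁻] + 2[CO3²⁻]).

CA = [HCO3⁻] + 2[CO3²⁻] = (α₁ + 2α₂)·DIC
At pH 7.52: [H⁺]/K1 = 10^-1.17 = 0.067608, K2/[H⁺] = 10^-2.87 = 0.0013490
α₁ = 1/(1 + 0.067608 + 0.0013490) = 1/1.0690 = 0.9355; α₂ = α₁·K2/[H⁺] = 0.001262
α₁ + 2α₂ = 0.9380
CA = 0.9380 × 1.84 = 1.73 mmol/L

CA = 1.73 mmol/L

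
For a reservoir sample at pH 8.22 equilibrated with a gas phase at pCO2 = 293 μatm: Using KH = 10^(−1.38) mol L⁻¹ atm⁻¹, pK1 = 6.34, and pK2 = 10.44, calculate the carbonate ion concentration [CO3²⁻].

[CO2*] = KH · pCO2 = 10^(−1.38) × 293×10^-6 = 1.221×10^-5 mol/L
α₀ = 1/(1 + K1/[H⁺] + K1K2/[H⁺]²) = 1/(1 + 10^+1.88 + 10^-0.34) = 0.01293
DIC = [CO2*]/α₀ = 1.221×10^-5 / 0.01293 = 0.9443 mmol/L
[CO3²⁻] = α₂·DIC; α₂ = 0.005912, so [CO3²⁻] = 0.005912 × 0.9443 = 0.00558 mmol/L = 5.58 μmol/L

[CO3²⁻] = 5.58 μmol/L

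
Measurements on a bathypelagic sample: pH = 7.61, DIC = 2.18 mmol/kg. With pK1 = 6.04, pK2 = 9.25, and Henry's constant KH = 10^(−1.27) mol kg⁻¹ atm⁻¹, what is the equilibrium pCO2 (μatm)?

pCO2 = 1040 μatm

α₀ = 1 / (1 + K1/[H⁺] + K1K2/[H⁺]²) = 1 / (1 + 10^+1.57 + 10^-0.07)
   = 1 / (1 + 37.154 + 0.85114) = 1/39.005 = 0.02564
[CO2*] = α₀ × DIC = 0.02564 × 2.18 = 0.05589 mmol/kg
pCO2 = [CO2*]/KH = 5.589×10^-5 / 5.370×10^-2 = 1040 μatm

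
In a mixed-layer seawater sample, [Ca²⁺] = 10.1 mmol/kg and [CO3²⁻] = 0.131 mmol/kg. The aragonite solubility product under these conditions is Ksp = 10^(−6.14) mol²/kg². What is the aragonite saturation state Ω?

Ω = 1.83

Ksp = 10^(−6.14) = 7.244×10^-7
Ω = [Ca²⁺][CO3²⁻]/Ksp = (10.1×10^-3)(0.131×10^-3) / 7.244×10^-7 = 1.83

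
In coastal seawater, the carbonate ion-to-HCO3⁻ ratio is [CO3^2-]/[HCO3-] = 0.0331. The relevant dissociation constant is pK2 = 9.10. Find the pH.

pH = 7.62

From K2 = [H⁺][CO3^2-]/[HCO3-]:  pH = pK2 + log₁₀([CO3^2-]/[HCO3-])
log₁₀(0.0331) = -1.480
pH = 9.10 + (-1.480) = 7.62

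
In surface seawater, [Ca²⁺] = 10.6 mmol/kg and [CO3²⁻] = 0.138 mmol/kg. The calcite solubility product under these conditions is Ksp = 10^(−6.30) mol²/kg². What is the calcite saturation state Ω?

Ksp = 10^(−6.30) = 5.012×10^-7
Ω = [Ca²⁺][CO3²⁻]/Ksp = (10.6×10^-3)(0.138×10^-3) / 5.012×10^-7 = 2.92

Ω = 2.92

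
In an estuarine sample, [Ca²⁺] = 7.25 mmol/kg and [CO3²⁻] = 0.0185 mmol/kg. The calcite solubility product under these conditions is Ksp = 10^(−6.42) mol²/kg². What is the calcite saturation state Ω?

Ksp = 10^(−6.42) = 3.802×10^-7
Ω = [Ca²⁺][CO3²⁻]/Ksp = (7.25×10^-3)(0.0185×10^-3) / 3.802×10^-7 = 0.353

Ω = 0.353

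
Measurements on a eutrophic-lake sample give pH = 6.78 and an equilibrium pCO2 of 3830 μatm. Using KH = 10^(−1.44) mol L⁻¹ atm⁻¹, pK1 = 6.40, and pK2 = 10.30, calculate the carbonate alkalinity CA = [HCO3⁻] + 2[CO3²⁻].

[CO2*] = KH · pCO2 = 10^(−1.44) × 3830×10^-6 = 1.391×10^-4 mol/L
α₀ = 1/(1 + K1/[H⁺] + K1K2/[H⁺]²) = 1/(1 + 10^+0.38 + 10^-3.14) = 0.2942
DIC = [CO2*]/α₀ = 1.391×10^-4 / 0.2942 = 0.4727 mmol/L
CA = (α₁ + 2α₂)·DIC = (0.7056 + 2×0.0002131) × 0.4727 = 0.334 mmol/L

CA = 0.334 mmol/L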